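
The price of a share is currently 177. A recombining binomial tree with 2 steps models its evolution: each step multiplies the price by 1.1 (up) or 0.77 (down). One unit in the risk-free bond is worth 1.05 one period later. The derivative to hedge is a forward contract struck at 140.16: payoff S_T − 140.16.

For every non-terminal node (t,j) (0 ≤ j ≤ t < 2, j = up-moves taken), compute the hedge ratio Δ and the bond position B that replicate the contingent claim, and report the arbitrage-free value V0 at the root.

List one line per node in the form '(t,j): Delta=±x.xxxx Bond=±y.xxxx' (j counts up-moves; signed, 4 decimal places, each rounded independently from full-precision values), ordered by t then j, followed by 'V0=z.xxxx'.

(0,0): Delta=1.0000 Bond=-127.1293
(1,0): Delta=1.0000 Bond=-133.4857
(1,1): Delta=1.0000 Bond=-133.4857
V0=49.8707

No-arbitrage ⇒ martingale measure with p* = (R−d)/(u−d) = 0.8485.
Terminal values V(2,·): V(2,0)=-35.2167, V(2,1)=9.7590, V(2,2)=74.0100
(1,0): S=136.2900. Δ = (V_up−V_dn)/(S_up−S_dn) = (9.7590−-35.2167)/(149.9190−104.9433) = 1.0000. V = [p*·9.7590 + (1−p*)·-35.2167]/1.05 = 2.8043. B = V − Δ·S = -133.4857.
(1,1): S=194.7000. Δ = (V_up−V_dn)/(S_up−S_dn) = (74.0100−9.7590)/(214.1700−149.9190) = 1.0000. V = [p*·74.0100 + (1−p*)·9.7590]/1.05 = 61.2143. B = V − Δ·S = -133.4857.
(0,0): S=177.0000. Δ = (V_up−V_dn)/(S_up−S_dn) = (61.2143−2.8043)/(194.7000−136.2900) = 1.0000. V = [p*·61.2143 + (1−p*)·2.8043]/1.05 = 49.8707. B = V − Δ·S = -127.1293.
Each (Δ,B) replicates both successor values, so the strategy is self-financing and V0 is arbitrage-free.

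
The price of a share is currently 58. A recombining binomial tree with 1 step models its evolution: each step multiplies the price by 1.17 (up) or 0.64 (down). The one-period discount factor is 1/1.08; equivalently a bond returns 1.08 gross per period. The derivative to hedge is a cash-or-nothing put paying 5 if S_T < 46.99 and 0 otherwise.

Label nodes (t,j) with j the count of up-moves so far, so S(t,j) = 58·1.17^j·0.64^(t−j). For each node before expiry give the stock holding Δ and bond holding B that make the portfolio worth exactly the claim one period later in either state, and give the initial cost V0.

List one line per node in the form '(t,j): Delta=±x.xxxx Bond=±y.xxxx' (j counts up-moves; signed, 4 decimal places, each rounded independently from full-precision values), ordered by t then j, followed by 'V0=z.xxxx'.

(0,0): Delta=-0.1627 Bond=10.2201
V0=0.7862

No-arbitrage ⇒ martingale measure with p* = (R−d)/(u−d) = 0.8302.
Terminal values V(1,·): V(1,0)=5.0000, V(1,1)=0.0000
Node (0,0) S=58.0000: V=(p*·0.0000+(1−p*)·5.0000)/1.08=0.7862; Δ=(0.0000−5.0000)/(67.8600−37.1200)=-0.1627; B=V−Δ·S=10.2201
Root portfolio cost Δ·58+B reproduces V0=0.7862.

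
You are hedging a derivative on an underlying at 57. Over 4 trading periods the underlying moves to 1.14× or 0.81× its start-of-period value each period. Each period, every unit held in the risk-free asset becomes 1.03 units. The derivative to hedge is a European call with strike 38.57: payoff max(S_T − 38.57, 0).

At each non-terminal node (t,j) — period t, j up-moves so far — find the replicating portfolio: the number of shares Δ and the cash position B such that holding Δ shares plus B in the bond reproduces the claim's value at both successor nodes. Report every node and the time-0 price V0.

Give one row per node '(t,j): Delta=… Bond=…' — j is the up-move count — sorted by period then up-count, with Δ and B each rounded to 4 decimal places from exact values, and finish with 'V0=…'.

(0,0): Delta=0.9383 Bond=-30.2462
(1,0): Delta=0.8203 Bond=-25.7029
(1,1): Delta=0.9803 Bond=-33.8790
(2,0): Delta=0.5261 Bond=-15.4737
(2,1): Delta=0.9248 Bond=-31.9741
(2,2): Delta=1.0000 Bond=-36.3559
(3,0): Delta=0.0000 Bond=0.0000
(3,1): Delta=0.7131 Bond=-23.9069
(3,2): Delta=1.0000 Bond=-37.4466
(3,3): Delta=1.0000 Bond=-37.4466
V0=23.2392

Risk-neutral probability p* = (R−d)/(u−d) = (1.03−0.81)/(1.14−0.81) = 0.6667.
At expiry t=4: V(4,0)=0.0000, V(4,1)=0.0000, V(4,2)=10.0321, V(4,3)=29.8329, V(4,4)=57.7007
Node (3,0) S=30.2921: V=(p*·0.0000+(1−p*)·0.0000)/1.03=0.0000; Δ=(0.0000−0.0000)/(34.5330−24.5366)=0.0000; B=V−Δ·S=0.0000
Node (3,1) S=42.6334: V=(p*·10.0321+(1−p*)·0.0000)/1.03=6.4932; Δ=(10.0321−0.0000)/(48.6021−34.5330)=0.7131; B=V−Δ·S=-23.9069
Node (3,2) S=60.0025: V=(p*·29.8329+(1−p*)·10.0321)/1.03=22.5559; Δ=(29.8329−10.0321)/(68.4029−48.6021)=1.0000; B=V−Δ·S=-37.4466
Node (3,3) S=84.4480: V=(p*·57.7007+(1−p*)·29.8329)/1.03=47.0014; Δ=(57.7007−29.8329)/(96.2707−68.4029)=1.0000; B=V−Δ·S=-37.4466
Node (2,0) S=37.3977: V=(p*·6.4932+(1−p*)·0.0000)/1.03=4.2027; Δ=(6.4932−0.0000)/(42.6334−30.2921)=0.5261; B=V−Δ·S=-15.4737
Node (2,1) S=52.6338: V=(p*·22.5559+(1−p*)·6.4932)/1.03=16.7007; Δ=(22.5559−6.4932)/(60.0025−42.6334)=0.9248; B=V−Δ·S=-31.9741
Node (2,2) S=74.0772: V=(p*·47.0014+(1−p*)·22.5559)/1.03=37.7213; Δ=(47.0014−22.5559)/(84.4480−60.0025)=1.0000; B=V−Δ·S=-36.3559
Node (1,0) S=46.1700: V=(p*·16.7007+(1−p*)·4.2027)/1.03=12.1696; Δ=(16.7007−4.2027)/(52.6338−37.3977)=0.8203; B=V−Δ·S=-25.7029
Node (1,1) S=64.9800: V=(p*·37.7213+(1−p*)·16.7007)/1.03=29.8198; Δ=(37.7213−16.7007)/(74.0772−52.6338)=0.9803; B=V−Δ·S=-33.8790
Node (0,0) S=57.0000: V=(p*·29.8198+(1−p*)·12.1696)/1.03=23.2392; Δ=(29.8198−12.1696)/(64.9800−46.1700)=0.9383; B=V−Δ·S=-30.2462
The time-0 hedge costs 23.2392, which is the no-arbitrage price.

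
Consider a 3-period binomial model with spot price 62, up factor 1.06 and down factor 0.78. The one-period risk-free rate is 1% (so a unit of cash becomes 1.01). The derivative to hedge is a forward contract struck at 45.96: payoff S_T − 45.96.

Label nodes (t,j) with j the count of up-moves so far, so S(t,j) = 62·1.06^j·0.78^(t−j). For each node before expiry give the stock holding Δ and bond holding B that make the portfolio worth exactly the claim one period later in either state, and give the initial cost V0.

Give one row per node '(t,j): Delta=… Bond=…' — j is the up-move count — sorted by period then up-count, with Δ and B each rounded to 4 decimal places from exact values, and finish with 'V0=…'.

Since d<R<u, set p* = (R−d)/(u−d) = 0.8214; price each node as the discounted p*-expectation of its children.
Terminal values V(3,·): V(3,0)=-16.5378, V(3,1)=-5.9760, V(3,2)=8.3773, V(3,3)=27.8830
(2,0): S=37.7208. Δ = (V_up−V_dn)/(S_up−S_dn) = (-5.9760−-16.5378)/(39.9840−29.4222) = 1.0000. V = [p*·-5.9760 + (1−p*)·-16.5378]/1.01 = -7.7842. B = V − Δ·S = -45.5050.
(2,1): S=51.2616. Δ = (V_up−V_dn)/(S_up−S_dn) = (8.3773−-5.9760)/(54.3373−39.9840) = 1.0000. V = [p*·8.3773 + (1−p*)·-5.9760]/1.01 = 5.7566. B = V − Δ·S = -45.5050.
(2,2): S=69.6632. Δ = (V_up−V_dn)/(S_up−S_dn) = (27.8830−8.3773)/(73.8430−54.3373) = 1.0000. V = [p*·27.8830 + (1−p*)·8.3773]/1.01 = 24.1582. B = V − Δ·S = -45.5050.
(1,0): S=48.3600. Δ = (V_up−V_dn)/(S_up−S_dn) = (5.7566−-7.7842)/(51.2616−37.7208) = 1.0000. V = [p*·5.7566 + (1−p*)·-7.7842]/1.01 = 3.3056. B = V − Δ·S = -45.0544.
(1,1): S=65.7200. Δ = (V_up−V_dn)/(S_up−S_dn) = (24.1582−5.7566)/(69.6632−51.2616) = 1.0000. V = [p*·24.1582 + (1−p*)·5.7566]/1.01 = 20.6656. B = V − Δ·S = -45.0544.
(0,0): S=62.0000. Δ = (V_up−V_dn)/(S_up−S_dn) = (20.6656−3.3056)/(65.7200−48.3600) = 1.0000. V = [p*·20.6656 + (1−p*)·3.3056]/1.01 = 17.3917. B = V − Δ·S = -44.6083.
The time-0 hedge costs 17.3917, which is the no-arbitrage price.

(0,0): Delta=1.0000 Bond=-44.6083
(1,0): Delta=1.0000 Bond=-45.0544
(1,1): Delta=1.0000 Bond=-45.0544
(2,0): Delta=1.0000 Bond=-45.5050
(2,1): Delta=1.0000 Bond=-45.5050
(2,2): Delta=1.0000 Bond=-45.5050
V0=17.3917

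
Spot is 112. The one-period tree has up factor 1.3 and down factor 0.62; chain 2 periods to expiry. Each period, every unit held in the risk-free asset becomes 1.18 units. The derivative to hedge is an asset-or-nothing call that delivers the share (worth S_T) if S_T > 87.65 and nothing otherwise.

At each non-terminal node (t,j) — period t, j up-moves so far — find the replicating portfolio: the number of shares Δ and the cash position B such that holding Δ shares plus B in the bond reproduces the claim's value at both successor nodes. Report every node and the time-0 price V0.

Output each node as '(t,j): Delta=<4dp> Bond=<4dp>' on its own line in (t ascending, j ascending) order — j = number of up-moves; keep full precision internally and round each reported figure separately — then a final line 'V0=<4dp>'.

Risk-neutral probability p* = (R−d)/(u−d) = (1.18−0.62)/(1.3−0.62) = 0.8235.
Payoff layer (t=2): V(2,0)=0.0000, V(2,1)=90.2720, V(2,2)=189.2800
(1,0): S=69.4400. Δ = (V_up−V_dn)/(S_up−S_dn) = (90.2720−0.0000)/(90.2720−43.0528) = 1.9118. V = [p*·90.2720 + (1−p*)·0.0000]/1.18 = 63.0014. B = V − Δ·S = -69.7515.
(1,1): S=145.6000. Δ = (V_up−V_dn)/(S_up−S_dn) = (189.2800−90.2720)/(189.2800−90.2720) = 1.0000. V = [p*·189.2800 + (1−p*)·90.2720]/1.18 = 145.6000. B = V − Δ·S = 0.0000.
(0,0): S=112.0000. Δ = (V_up−V_dn)/(S_up−S_dn) = (145.6000−63.0014)/(145.6000−69.4400) = 1.0845. V = [p*·145.6000 + (1−p*)·63.0014]/1.18 = 111.0371. B = V − Δ·S = -10.4314.
Root portfolio cost Δ·112+B reproduces V0=111.0371.

(0,0): Delta=1.0845 Bond=-10.4314
(1,0): Delta=1.9118 Bond=-69.7515
(1,1): Delta=1.0000 Bond=0.0000
V0=111.0371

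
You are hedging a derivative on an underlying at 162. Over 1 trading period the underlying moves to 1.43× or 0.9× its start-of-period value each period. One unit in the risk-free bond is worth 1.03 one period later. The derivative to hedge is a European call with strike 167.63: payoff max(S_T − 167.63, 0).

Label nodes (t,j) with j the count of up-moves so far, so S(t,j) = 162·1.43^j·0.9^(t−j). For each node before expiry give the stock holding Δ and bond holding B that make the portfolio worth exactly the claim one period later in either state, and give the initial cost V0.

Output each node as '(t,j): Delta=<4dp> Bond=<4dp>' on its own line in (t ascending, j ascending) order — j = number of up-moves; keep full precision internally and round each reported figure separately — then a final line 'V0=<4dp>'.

(0,0): Delta=0.7457 Bond=-105.5633
V0=15.2480

The replicating-portfolio and risk-neutral prices coincide; use p* = (1.03−0.9)/(1.43−0.9) = 0.2453 for the latter.
Payoff layer (t=1): V(1,0)=0.0000, V(1,1)=64.0300
(0,0): S=162.0000. Δ = (V_up−V_dn)/(S_up−S_dn) = (64.0300−0.0000)/(231.6600−145.8000) = 0.7457. V = [p*·64.0300 + (1−p*)·0.0000]/1.03 = 15.2480. B = V − Δ·S = -105.5633.
The time-0 hedge costs 15.2480, which is the no-arbitrage price.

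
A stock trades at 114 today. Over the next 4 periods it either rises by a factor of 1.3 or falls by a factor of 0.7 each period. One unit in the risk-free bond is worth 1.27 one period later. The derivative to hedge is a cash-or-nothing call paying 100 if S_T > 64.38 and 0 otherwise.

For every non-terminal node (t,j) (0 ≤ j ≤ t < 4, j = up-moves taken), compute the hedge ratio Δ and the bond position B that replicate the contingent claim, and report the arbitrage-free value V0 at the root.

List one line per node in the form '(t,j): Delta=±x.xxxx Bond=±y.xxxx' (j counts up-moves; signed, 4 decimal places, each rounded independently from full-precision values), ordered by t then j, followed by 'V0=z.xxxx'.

(0,0): Delta=0.0051 Bond=37.8419
(1,0): Delta=0.1230 Bond=38.6484
(1,1): Delta=0.0017 Bond=48.5546
(2,0): Delta=2.2319 Bond=-68.7168
(2,1): Delta=0.0633 Bond=55.2834
(2,2): Delta=0.0000 Bond=62.0001
(3,0): Delta=0.0000 Bond=0.0000
(3,1): Delta=2.2951 Bond=-91.8635
(3,2): Delta=0.0000 Bond=78.7402
(3,3): Delta=0.0000 Bond=78.7402
V0=38.4217

The replicating-portfolio and risk-neutral prices coincide; use p* = (1.27−0.7)/(1.3−0.7) = 0.9500 for the latter.
Terminal payoffs: V(4,0)=0.0000, V(4,1)=0.0000, V(4,2)=100.0000, V(4,3)=100.0000, V(4,4)=100.0000
(3,0): S=39.1020. Δ = (V_up−V_dn)/(S_up−S_dn) = (0.0000−0.0000)/(50.8326−27.3714) = 0.0000. V = [p*·0.0000 + (1−p*)·0.0000]/1.27 = 0.0000. B = V − Δ·S = 0.0000.
(3,1): S=72.6180. Δ = (V_up−V_dn)/(S_up−S_dn) = (100.0000−0.0000)/(94.4034−50.8326) = 2.2951. V = [p*·100.0000 + (1−p*)·0.0000]/1.27 = 74.8031. B = V − Δ·S = -91.8635.
(3,2): S=134.8620. Δ = (V_up−V_dn)/(S_up−S_dn) = (100.0000−100.0000)/(175.3206−94.4034) = 0.0000. V = [p*·100.0000 + (1−p*)·100.0000]/1.27 = 78.7402. B = V − Δ·S = 78.7402.
(3,3): S=250.4580. Δ = (V_up−V_dn)/(S_up−S_dn) = (100.0000−100.0000)/(325.5954−175.3206) = 0.0000. V = [p*·100.0000 + (1−p*)·100.0000]/1.27 = 78.7402. B = V − Δ·S = 78.7402.
(2,0): S=55.8600. Δ = (V_up−V_dn)/(S_up−S_dn) = (74.8031−0.0000)/(72.6180−39.1020) = 2.2319. V = [p*·74.8031 + (1−p*)·0.0000]/1.27 = 55.9551. B = V − Δ·S = -68.7168.
(2,1): S=103.7400. Δ = (V_up−V_dn)/(S_up−S_dn) = (78.7402−74.8031)/(134.8620−72.6180) = 0.0633. V = [p*·78.7402 + (1−p*)·74.8031]/1.27 = 61.8451. B = V − Δ·S = 55.2834.
(2,2): S=192.6600. Δ = (V_up−V_dn)/(S_up−S_dn) = (78.7402−78.7402)/(250.4580−134.8620) = 0.0000. V = [p*·78.7402 + (1−p*)·78.7402]/1.27 = 62.0001. B = V − Δ·S = 62.0001.
(1,0): S=79.8000. Δ = (V_up−V_dn)/(S_up−S_dn) = (61.8451−55.9551)/(103.7400−55.8600) = 0.1230. V = [p*·61.8451 + (1−p*)·55.9551]/1.27 = 48.4651. B = V − Δ·S = 38.6484.
(1,1): S=148.2000. Δ = (V_up−V_dn)/(S_up−S_dn) = (62.0001−61.8451)/(192.6600−103.7400) = 0.0017. V = [p*·62.0001 + (1−p*)·61.8451]/1.27 = 48.8129. B = V − Δ·S = 48.5546.
(0,0): S=114.0000. Δ = (V_up−V_dn)/(S_up−S_dn) = (48.8129−48.4651)/(148.2000−79.8000) = 0.0051. V = [p*·48.8129 + (1−p*)·48.4651]/1.27 = 38.4217. B = V − Δ·S = 37.8419.
Root portfolio cost Δ·114+B reproduces V0=38.4217.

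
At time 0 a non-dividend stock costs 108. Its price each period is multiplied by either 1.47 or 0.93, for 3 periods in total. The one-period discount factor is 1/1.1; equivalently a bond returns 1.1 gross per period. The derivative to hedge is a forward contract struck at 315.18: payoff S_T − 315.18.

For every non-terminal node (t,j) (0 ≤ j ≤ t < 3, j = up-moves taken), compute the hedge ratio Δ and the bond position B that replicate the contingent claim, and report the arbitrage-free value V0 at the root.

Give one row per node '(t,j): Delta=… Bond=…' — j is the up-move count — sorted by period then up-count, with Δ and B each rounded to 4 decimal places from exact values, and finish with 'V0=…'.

(0,0): Delta=1.0000 Bond=-236.7994
(1,0): Delta=1.0000 Bond=-260.4793
(1,1): Delta=1.0000 Bond=-260.4793
(2,0): Delta=1.0000 Bond=-286.5273
(2,1): Delta=1.0000 Bond=-286.5273
(2,2): Delta=1.0000 Bond=-286.5273
V0=-128.7994

Under the risk-neutral measure, an up-move has probability p* = (R−d)/(u−d) = 0.3148 and values discount at R = 1.1.
Payoff layer (t=3): V(3,0)=-228.3094, V(3,1)=-177.8685, V(3,2)=-98.1392, V(3,3)=27.8845
(2,0): S=93.4092. Δ = (V_up−V_dn)/(S_up−S_dn) = (-177.8685−-228.3094)/(137.3115−86.8706) = 1.0000. V = [p*·-177.8685 + (1−p*)·-228.3094]/1.1 = -193.1181. B = V − Δ·S = -286.5273.
(2,1): S=147.6468. Δ = (V_up−V_dn)/(S_up−S_dn) = (-98.1392−-177.8685)/(217.0408−137.3115) = 1.0000. V = [p*·-98.1392 + (1−p*)·-177.8685]/1.1 = -138.8805. B = V − Δ·S = -286.5273.
(2,2): S=233.3772. Δ = (V_up−V_dn)/(S_up−S_dn) = (27.8845−-98.1392)/(343.0645−217.0408) = 1.0000. V = [p*·27.8845 + (1−p*)·-98.1392]/1.1 = -53.1501. B = V − Δ·S = -286.5273.
(1,0): S=100.4400. Δ = (V_up−V_dn)/(S_up−S_dn) = (-138.8805−-193.1181)/(147.6468−93.4092) = 1.0000. V = [p*·-138.8805 + (1−p*)·-193.1181]/1.1 = -160.0393. B = V − Δ·S = -260.4793.
(1,1): S=158.7600. Δ = (V_up−V_dn)/(S_up−S_dn) = (-53.1501−-138.8805)/(233.3772−147.6468) = 1.0000. V = [p*·-53.1501 + (1−p*)·-138.8805]/1.1 = -101.7193. B = V − Δ·S = -260.4793.
(0,0): S=108.0000. Δ = (V_up−V_dn)/(S_up−S_dn) = (-101.7193−-160.0393)/(158.7600−100.4400) = 1.0000. V = [p*·-101.7193 + (1−p*)·-160.0393]/1.1 = -128.7994. B = V − Δ·S = -236.7994.
Each (Δ,B) replicates both successor values, so the strategy is self-financing and V0 is arbitrage-free.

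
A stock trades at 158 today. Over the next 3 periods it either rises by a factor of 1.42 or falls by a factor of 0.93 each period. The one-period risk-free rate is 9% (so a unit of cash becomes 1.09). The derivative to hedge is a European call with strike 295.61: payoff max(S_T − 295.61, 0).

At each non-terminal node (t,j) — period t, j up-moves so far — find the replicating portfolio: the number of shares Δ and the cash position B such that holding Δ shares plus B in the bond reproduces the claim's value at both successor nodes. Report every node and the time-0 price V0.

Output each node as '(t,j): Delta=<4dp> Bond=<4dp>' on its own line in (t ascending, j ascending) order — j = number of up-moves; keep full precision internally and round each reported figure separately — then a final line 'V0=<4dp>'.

(0,0): Delta=0.1842 Bond=-24.7763
(1,0): Delta=0.0028 Bond=-0.3546
(1,1): Delta=0.4292 Bond=-81.9751
(2,0): Delta=0.0000 Bond=0.0000
(2,1): Delta=0.0066 Bond=-1.1837
(2,2): Delta=1.0000 Bond=-271.2018
V0=4.3282

Risk-neutral probability p* = (R−d)/(u−d) = (1.09−0.93)/(1.42−0.93) = 0.3265.
Terminal values V(3,·): V(3,0)=0.0000, V(3,1)=0.0000, V(3,2)=0.6798, V(3,3)=156.7895
Node (2,0) S=136.6542: V=(p*·0.0000+(1−p*)·0.0000)/1.09=0.0000; Δ=(0.0000−0.0000)/(194.0490−127.0884)=0.0000; B=V−Δ·S=0.0000
Node (2,1) S=208.6548: V=(p*·0.6798+(1−p*)·0.0000)/1.09=0.2037; Δ=(0.6798−0.0000)/(296.2898−194.0490)=0.0066; B=V−Δ·S=-1.1837
Node (2,2) S=318.5912: V=(p*·156.7895+(1−p*)·0.6798)/1.09=47.3894; Δ=(156.7895−0.6798)/(452.3995−296.2898)=1.0000; B=V−Δ·S=-271.2018
Node (1,0) S=146.9400: V=(p*·0.2037+(1−p*)·0.0000)/1.09=0.0610; Δ=(0.2037−0.0000)/(208.6548−136.6542)=0.0028; B=V−Δ·S=-0.3546
Node (1,1) S=224.3600: V=(p*·47.3894+(1−p*)·0.2037)/1.09=14.3222; Δ=(47.3894−0.2037)/(318.5912−208.6548)=0.4292; B=V−Δ·S=-81.9751
Node (0,0) S=158.0000: V=(p*·14.3222+(1−p*)·0.0610)/1.09=4.3282; Δ=(14.3222−0.0610)/(224.3600−146.9400)=0.1842; B=V−Δ·S=-24.7763
Check: Δ(0,0)·S0 + B(0,0) = 4.3282 = V0.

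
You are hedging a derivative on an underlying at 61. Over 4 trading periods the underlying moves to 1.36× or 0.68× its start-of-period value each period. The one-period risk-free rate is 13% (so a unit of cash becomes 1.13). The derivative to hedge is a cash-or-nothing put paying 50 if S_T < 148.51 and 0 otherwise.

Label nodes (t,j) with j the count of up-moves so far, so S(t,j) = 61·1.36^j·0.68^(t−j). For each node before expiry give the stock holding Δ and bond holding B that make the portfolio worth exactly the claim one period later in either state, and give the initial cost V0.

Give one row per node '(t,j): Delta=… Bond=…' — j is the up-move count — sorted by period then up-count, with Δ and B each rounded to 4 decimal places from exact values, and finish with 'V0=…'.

Risk-neutral probability p* = (R−d)/(u−d) = (1.13−0.68)/(1.36−0.68) = 0.6618.
Terminal payoffs: V(4,0)=50.0000, V(4,1)=50.0000, V(4,2)=50.0000, V(4,3)=50.0000, V(4,4)=0.0000
Node (3,0) S=19.1804: V=(p*·50.0000+(1−p*)·50.0000)/1.13=44.2478; Δ=(50.0000−50.0000)/(26.0853−13.0426)=0.0000; B=V−Δ·S=44.2478
Node (3,1) S=38.3607: V=(p*·50.0000+(1−p*)·50.0000)/1.13=44.2478; Δ=(50.0000−50.0000)/(52.1706−26.0853)=0.0000; B=V−Δ·S=44.2478
Node (3,2) S=76.7214: V=(p*·50.0000+(1−p*)·50.0000)/1.13=44.2478; Δ=(50.0000−50.0000)/(104.3411−52.1706)=0.0000; B=V−Δ·S=44.2478
Node (3,3) S=153.4428: V=(p*·0.0000+(1−p*)·50.0000)/1.13=14.9662; Δ=(0.0000−50.0000)/(208.6822−104.3411)=-0.4792; B=V−Δ·S=88.4956
Node (2,0) S=28.2064: V=(p*·44.2478+(1−p*)·44.2478)/1.13=39.1573; Δ=(44.2478−44.2478)/(38.3607−19.1804)=0.0000; B=V−Δ·S=39.1573
Node (2,1) S=56.4128: V=(p*·44.2478+(1−p*)·44.2478)/1.13=39.1573; Δ=(44.2478−44.2478)/(76.7214−38.3607)=0.0000; B=V−Δ·S=39.1573
Node (2,2) S=112.8256: V=(p*·14.9662+(1−p*)·44.2478)/1.13=22.0091; Δ=(14.9662−44.2478)/(153.4428−76.7214)=-0.3817; B=V−Δ·S=65.0703
Node (1,0) S=41.4800: V=(p*·39.1573+(1−p*)·39.1573)/1.13=34.6525; Δ=(39.1573−39.1573)/(56.4128−28.2064)=0.0000; B=V−Δ·S=34.6525
Node (1,1) S=82.9600: V=(p*·22.0091+(1−p*)·39.1573)/1.13=24.6099; Δ=(22.0091−39.1573)/(112.8256−56.4128)=-0.3040; B=V−Δ·S=49.8280
Node (0,0) S=61.0000: V=(p*·24.6099+(1−p*)·34.6525)/1.13=24.7847; Δ=(24.6099−34.6525)/(82.9600−41.4800)=-0.2421; B=V−Δ·S=39.5532
The time-0 hedge costs 24.7847, which is the no-arbitrage price.

(0,0): Delta=-0.2421 Bond=39.5532
(1,0): Delta=0.0000 Bond=34.6525
(1,1): Delta=-0.3040 Bond=49.8280
(2,0): Delta=0.0000 Bond=39.1573
(2,1): Delta=0.0000 Bond=39.1573
(2,2): Delta=-0.3817 Bond=65.0703
(3,0): Delta=0.0000 Bond=44.2478
(3,1): Delta=0.0000 Bond=44.2478
(3,2): Delta=0.0000 Bond=44.2478
(3,3): Delta=-0.4792 Bond=88.4956
V0=24.7847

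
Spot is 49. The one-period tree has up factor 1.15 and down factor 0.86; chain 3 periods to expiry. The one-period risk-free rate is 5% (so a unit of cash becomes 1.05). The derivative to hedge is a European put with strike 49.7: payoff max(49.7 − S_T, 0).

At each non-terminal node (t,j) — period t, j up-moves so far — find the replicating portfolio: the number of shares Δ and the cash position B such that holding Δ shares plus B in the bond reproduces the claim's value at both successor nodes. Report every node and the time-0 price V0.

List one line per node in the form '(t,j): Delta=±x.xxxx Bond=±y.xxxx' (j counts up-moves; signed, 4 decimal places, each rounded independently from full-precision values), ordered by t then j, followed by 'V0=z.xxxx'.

No-arbitrage ⇒ martingale measure with p* = (R−d)/(u−d) = 0.6552.
At expiry t=3: V(3,0)=18.5333, V(3,1)=8.0235, V(3,2)=0.0000, V(3,3)=0.0000
Node (2,0) S=36.2404: V=(p*·8.0235+(1−p*)·18.5333)/1.05=11.0929; Δ=(8.0235−18.5333)/(41.6765−31.1667)=-1.0000; B=V−Δ·S=47.3333
Node (2,1) S=48.4610: V=(p*·0.0000+(1−p*)·8.0235)/1.05=2.6350; Δ=(0.0000−8.0235)/(55.7301−41.6765)=-0.5709; B=V−Δ·S=30.3024
Node (2,2) S=64.8025: V=(p*·0.0000+(1−p*)·0.0000)/1.05=0.0000; Δ=(0.0000−0.0000)/(74.5229−55.7301)=0.0000; B=V−Δ·S=0.0000
Node (1,0) S=42.1400: V=(p*·2.6350+(1−p*)·11.0929)/1.05=5.2872; Δ=(2.6350−11.0929)/(48.4610−36.2404)=-0.6921; B=V−Δ·S=34.4525
Node (1,1) S=56.3500: V=(p*·0.0000+(1−p*)·2.6350)/1.05=0.8653; Δ=(0.0000−2.6350)/(64.8025−48.4610)=-0.1612; B=V−Δ·S=9.9515
Node (0,0) S=49.0000: V=(p*·0.8653+(1−p*)·5.2872)/1.05=2.2763; Δ=(0.8653−5.2872)/(56.3500−42.1400)=-0.3112; B=V−Δ·S=17.5239
The time-0 hedge costs 2.2763, which is the no-arbitrage price.

(0,0): Delta=-0.3112 Bond=17.5239
(1,0): Delta=-0.6921 Bond=34.4525
(1,1): Delta=-0.1612 Bond=9.9515
(2,0): Delta=-1.0000 Bond=47.3333
(2,1): Delta=-0.5709 Bond=30.3024
(2,2): Delta=0.0000 Bond=0.0000
V0=2.2763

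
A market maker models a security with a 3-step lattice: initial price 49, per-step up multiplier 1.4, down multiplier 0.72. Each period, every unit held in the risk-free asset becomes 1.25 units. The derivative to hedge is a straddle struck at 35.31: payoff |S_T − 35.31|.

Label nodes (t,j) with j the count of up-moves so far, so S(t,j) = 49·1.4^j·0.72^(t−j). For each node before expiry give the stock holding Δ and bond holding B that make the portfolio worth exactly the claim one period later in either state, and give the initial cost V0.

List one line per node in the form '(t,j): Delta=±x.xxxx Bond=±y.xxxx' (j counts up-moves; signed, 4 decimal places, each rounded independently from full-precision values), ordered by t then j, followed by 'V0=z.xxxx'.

(0,0): Delta=0.9682 Bond=-16.3326
(1,0): Delta=0.7496 Bond=-12.7039
(1,1): Delta=1.0000 Bond=-22.5984
(2,0): Delta=-0.9708 Bond=27.8207
(2,1): Delta=1.0000 Bond=-28.2480
(2,2): Delta=1.0000 Bond=-28.2480
V0=31.1084

The replicating-portfolio and risk-neutral prices coincide; use p* = (1.25−0.72)/(1.4−0.72) = 0.7794 for the latter.
Terminal payoffs: V(3,0)=17.0208, V(3,1)=0.2522, V(3,2)=33.8388, V(3,3)=99.1460
(2,0): S=25.4016. Δ = (V_up−V_dn)/(S_up−S_dn) = (0.2522−17.0208)/(35.5622−18.2892) = -0.9708. V = [p*·0.2522 + (1−p*)·17.0208]/1.25 = 3.1610. B = V − Δ·S = 27.8207.
(2,1): S=49.3920. Δ = (V_up−V_dn)/(S_up−S_dn) = (33.8388−0.2522)/(69.1488−35.5622) = 1.0000. V = [p*·33.8388 + (1−p*)·0.2522]/1.25 = 21.1440. B = V − Δ·S = -28.2480.
(2,2): S=96.0400. Δ = (V_up−V_dn)/(S_up−S_dn) = (99.1460−33.8388)/(134.4560−69.1488) = 1.0000. V = [p*·99.1460 + (1−p*)·33.8388]/1.25 = 67.7920. B = V − Δ·S = -28.2480.
(1,0): S=35.2800. Δ = (V_up−V_dn)/(S_up−S_dn) = (21.1440−3.1610)/(49.3920−25.4016) = 0.7496. V = [p*·21.1440 + (1−p*)·3.1610]/1.25 = 13.7417. B = V − Δ·S = -12.7039.
(1,1): S=68.6000. Δ = (V_up−V_dn)/(S_up−S_dn) = (67.7920−21.1440)/(96.0400−49.3920) = 1.0000. V = [p*·67.7920 + (1−p*)·21.1440]/1.25 = 46.0016. B = V − Δ·S = -22.5984.
(0,0): S=49.0000. Δ = (V_up−V_dn)/(S_up−S_dn) = (46.0016−13.7417)/(68.6000−35.2800) = 0.9682. V = [p*·46.0016 + (1−p*)·13.7417]/1.25 = 31.1084. B = V − Δ·S = -16.3326.
Check: Δ(0,0)·S0 + B(0,0) = 31.1084 = V0.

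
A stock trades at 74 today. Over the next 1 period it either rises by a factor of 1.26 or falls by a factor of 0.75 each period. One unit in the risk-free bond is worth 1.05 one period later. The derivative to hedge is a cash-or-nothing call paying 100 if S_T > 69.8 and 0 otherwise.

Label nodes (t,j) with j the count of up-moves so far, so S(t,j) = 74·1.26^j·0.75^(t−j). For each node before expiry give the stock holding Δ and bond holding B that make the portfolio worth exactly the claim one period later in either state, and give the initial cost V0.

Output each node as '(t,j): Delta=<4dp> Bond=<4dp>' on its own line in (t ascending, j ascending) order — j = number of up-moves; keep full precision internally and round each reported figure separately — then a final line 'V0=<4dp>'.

(0,0): Delta=2.6497 Bond=-140.0560
V0=56.0224

Since d<R<u, set p* = (R−d)/(u−d) = 0.5882; price each node as the discounted p*-expectation of its children.
Payoff layer (t=1): V(1,0)=0.0000, V(1,1)=100.0000
Node (0,0) S=74.0000: V=(p*·100.0000+(1−p*)·0.0000)/1.05=56.0224; Δ=(100.0000−0.0000)/(93.2400−55.5000)=2.6497; B=V−Δ·S=-140.0560
Root portfolio cost Δ·74+B reproduces V0=56.0224.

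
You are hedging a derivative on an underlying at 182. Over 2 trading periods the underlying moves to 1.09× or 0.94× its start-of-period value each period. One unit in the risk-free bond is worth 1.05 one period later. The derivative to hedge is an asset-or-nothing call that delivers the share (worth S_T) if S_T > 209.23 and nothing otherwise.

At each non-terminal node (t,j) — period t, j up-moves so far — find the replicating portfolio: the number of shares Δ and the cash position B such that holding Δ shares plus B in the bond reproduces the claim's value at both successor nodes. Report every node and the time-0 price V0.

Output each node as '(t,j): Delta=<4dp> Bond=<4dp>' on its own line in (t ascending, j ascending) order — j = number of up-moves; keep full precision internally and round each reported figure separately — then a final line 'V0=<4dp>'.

(0,0): Delta=5.5319 Bond=-901.3300
(1,0): Delta=0.0000 Bond=0.0000
(1,1): Delta=7.2667 Bond=-1290.5406
V0=105.4748

Risk-neutral probability p* = (R−d)/(u−d) = (1.05−0.94)/(1.09−0.94) = 0.7333.
Terminal payoffs: V(2,0)=0.0000, V(2,1)=0.0000, V(2,2)=216.2342
Node (1,0) S=171.0800: V=(p*·0.0000+(1−p*)·0.0000)/1.05=0.0000; Δ=(0.0000−0.0000)/(186.4772−160.8152)=0.0000; B=V−Δ·S=0.0000
Node (1,1) S=198.3800: V=(p*·216.2342+(1−p*)·0.0000)/1.05=151.0207; Δ=(216.2342−0.0000)/(216.2342−186.4772)=7.2667; B=V−Δ·S=-1290.5406
Node (0,0) S=182.0000: V=(p*·151.0207+(1−p*)·0.0000)/1.05=105.4748; Δ=(151.0207−0.0000)/(198.3800−171.0800)=5.5319; B=V−Δ·S=-901.3300
Root portfolio cost Δ·182+B reproduces V0=105.4748.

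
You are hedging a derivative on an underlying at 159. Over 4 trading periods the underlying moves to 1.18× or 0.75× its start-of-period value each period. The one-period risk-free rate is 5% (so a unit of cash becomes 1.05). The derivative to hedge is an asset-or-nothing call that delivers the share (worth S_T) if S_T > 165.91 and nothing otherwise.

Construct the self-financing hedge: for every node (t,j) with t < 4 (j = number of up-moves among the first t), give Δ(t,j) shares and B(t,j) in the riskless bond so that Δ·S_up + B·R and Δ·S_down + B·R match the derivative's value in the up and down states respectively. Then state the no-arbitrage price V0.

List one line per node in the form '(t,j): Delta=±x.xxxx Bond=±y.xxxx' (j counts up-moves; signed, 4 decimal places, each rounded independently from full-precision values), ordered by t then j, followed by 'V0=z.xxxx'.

(0,0): Delta=1.5749 Bond=-124.1200
(1,0): Delta=1.6870 Bond=-143.6928
(1,1): Delta=1.5440 Bond=-124.5337
(2,0): Delta=0.0000 Bond=0.0000
(2,1): Delta=2.1516 Bond=-216.2576
(2,2): Delta=1.3767 Bond=-93.7116
(3,0): Delta=0.0000 Bond=0.0000
(3,1): Delta=0.0000 Bond=0.0000
(3,2): Delta=2.7442 Bond=-325.4677
(3,3): Delta=1.0000 Bond=0.0000
V0=126.2841

Under the risk-neutral measure, an up-move has probability p* = (R−d)/(u−d) = 0.6977 and values discount at R = 1.05.
Terminal payoffs: V(4,0)=0.0000, V(4,1)=0.0000, V(4,2)=0.0000, V(4,3)=195.9316, V(4,4)=308.2657
  t=3,j=0: stock 67.0781 → up 79.1522 (V=0.0000), down 50.3086 (V=0.0000). Price 0.0000; hedge Δ=0.0000, bond B=0.0000.
  t=3,j=1: stock 105.5362 → up 124.5328 (V=0.0000), down 79.1522 (V=0.0000). Price 0.0000; hedge Δ=0.0000, bond B=0.0000.
  t=3,j=2: stock 166.0437 → up 195.9316 (V=195.9316), down 124.5328 (V=0.0000). Price 130.1871; hedge Δ=2.7442, bond B=-325.4677.
  t=3,j=3: stock 261.2421 → up 308.2657 (V=308.2657), down 195.9316 (V=195.9316). Price 261.2421; hedge Δ=1.0000, bond B=0.0000.
  t=2,j=0: stock 89.4375 → up 105.5362 (V=0.0000), down 67.0781 (V=0.0000). Price 0.0000; hedge Δ=0.0000, bond B=0.0000.
  t=2,j=1: stock 140.7150 → up 166.0437 (V=130.1871), down 105.5362 (V=0.0000). Price 86.5030; hedge Δ=2.1516, bond B=-216.2576.
  t=2,j=2: stock 221.3916 → up 261.2421 (V=261.2421), down 166.0437 (V=130.1871). Price 211.0674; hedge Δ=1.3767, bond B=-93.7116.
  t=1,j=0: stock 119.2500 → up 140.7150 (V=86.5030), down 89.4375 (V=0.0000). Price 57.4771; hedge Δ=1.6870, bond B=-143.6928.
  t=1,j=1: stock 187.6200 → up 221.3916 (V=211.0674), down 140.7150 (V=86.5030). Price 165.1509; hedge Δ=1.5440, bond B=-124.5337.
  t=0,j=0: stock 159.0000 → up 187.6200 (V=165.1509), down 119.2500 (V=57.4771). Price 126.2841; hedge Δ=1.5749, bond B=-124.1200.
The time-0 hedge costs 126.2841, which is the no-arbitrage price.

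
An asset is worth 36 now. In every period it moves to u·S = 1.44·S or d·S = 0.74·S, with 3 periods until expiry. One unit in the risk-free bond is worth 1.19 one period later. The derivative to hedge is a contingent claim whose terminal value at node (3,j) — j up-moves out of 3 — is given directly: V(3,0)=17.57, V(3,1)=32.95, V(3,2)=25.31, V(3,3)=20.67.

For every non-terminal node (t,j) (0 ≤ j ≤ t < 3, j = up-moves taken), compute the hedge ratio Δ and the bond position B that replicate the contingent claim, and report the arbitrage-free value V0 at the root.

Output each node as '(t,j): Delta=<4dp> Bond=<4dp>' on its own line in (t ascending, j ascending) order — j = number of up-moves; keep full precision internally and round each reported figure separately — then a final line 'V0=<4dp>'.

(0,0): Delta=-0.0971 Bond=18.6883
(1,0): Delta=0.0262 Bond=18.9552
(1,1): Delta=-0.1323 Bond=24.0635
(2,0): Delta=1.1145 Bond=1.1018
(2,1): Delta=-0.2845 Bond=34.4761
(2,2): Delta=-0.0888 Bond=25.3909
V0=15.1939

The replicating-portfolio and risk-neutral prices coincide; use p* = (1.19−0.74)/(1.44−0.74) = 0.6429 for the latter.
Terminal values V(3,·): V(3,0)=17.5700, V(3,1)=32.9500, V(3,2)=25.3100, V(3,3)=20.6700
  t=2,j=0: stock 19.7136 → up 28.3876 (V=32.9500), down 14.5881 (V=17.5700). Price 23.0732; hedge Δ=1.1145, bond B=1.1018.
  t=2,j=1: stock 38.3616 → up 55.2407 (V=25.3100), down 28.3876 (V=32.9500). Price 23.5618; hedge Δ=-0.2845, bond B=34.4761.
  t=2,j=2: stock 74.6496 → up 107.4954 (V=20.6700), down 55.2407 (V=25.3100). Price 18.7623; hedge Δ=-0.0888, bond B=25.3909.
  t=1,j=0: stock 26.6400 → up 38.3616 (V=23.5618), down 19.7136 (V=23.0732). Price 19.6532; hedge Δ=0.0262, bond B=18.9552.
  t=1,j=1: stock 51.8400 → up 74.6496 (V=18.7623), down 38.3616 (V=23.5618). Price 17.2071; hedge Δ=-0.1323, bond B=24.0635.
  t=0,j=0: stock 36.0000 → up 51.8400 (V=17.2071), down 26.6400 (V=19.6532). Price 15.1939; hedge Δ=-0.0971, bond B=18.6883.
Root portfolio cost Δ·36+B reproduces V0=15.1939.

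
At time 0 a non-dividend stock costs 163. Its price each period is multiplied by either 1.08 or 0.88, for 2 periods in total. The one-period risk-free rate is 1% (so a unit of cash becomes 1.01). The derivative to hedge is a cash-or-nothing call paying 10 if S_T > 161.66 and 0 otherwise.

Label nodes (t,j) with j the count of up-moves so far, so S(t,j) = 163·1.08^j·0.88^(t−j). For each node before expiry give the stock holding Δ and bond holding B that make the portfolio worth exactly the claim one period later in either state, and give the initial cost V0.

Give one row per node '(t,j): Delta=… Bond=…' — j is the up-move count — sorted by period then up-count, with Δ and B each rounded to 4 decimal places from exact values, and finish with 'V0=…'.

Since d<R<u, set p* = (R−d)/(u−d) = 0.6500; price each node as the discounted p*-expectation of its children.
At expiry t=2: V(2,0)=0.0000, V(2,1)=0.0000, V(2,2)=10.0000
(1,0): S=143.4400. Δ = (V_up−V_dn)/(S_up−S_dn) = (0.0000−0.0000)/(154.9152−126.2272) = 0.0000. V = [p*·0.0000 + (1−p*)·0.0000]/1.01 = 0.0000. B = V − Δ·S = 0.0000.
(1,1): S=176.0400. Δ = (V_up−V_dn)/(S_up−S_dn) = (10.0000−0.0000)/(190.1232−154.9152) = 0.2840. V = [p*·10.0000 + (1−p*)·0.0000]/1.01 = 6.4356. B = V − Δ·S = -43.5644.
(0,0): S=163.0000. Δ = (V_up−V_dn)/(S_up−S_dn) = (6.4356−0.0000)/(176.0400−143.4400) = 0.1974. V = [p*·6.4356 + (1−p*)·0.0000]/1.01 = 4.1418. B = V − Δ·S = -28.0365.
Self-financing check: at every node Δ·S+B equals the discounted successor values.

(0,0): Delta=0.1974 Bond=-28.0365
(1,0): Delta=0.0000 Bond=0.0000
(1,1): Delta=0.2840 Bond=-43.5644
V0=4.1418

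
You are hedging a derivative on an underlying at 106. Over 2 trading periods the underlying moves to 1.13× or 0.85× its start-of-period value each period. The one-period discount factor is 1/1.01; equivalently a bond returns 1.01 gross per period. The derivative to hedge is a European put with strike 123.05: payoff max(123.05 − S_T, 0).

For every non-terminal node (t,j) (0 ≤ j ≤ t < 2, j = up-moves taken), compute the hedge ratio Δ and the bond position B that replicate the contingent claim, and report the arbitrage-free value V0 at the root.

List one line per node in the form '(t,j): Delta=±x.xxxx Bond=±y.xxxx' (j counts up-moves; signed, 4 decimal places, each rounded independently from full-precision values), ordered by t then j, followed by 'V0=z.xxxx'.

(0,0): Delta=-0.7655 Bond=99.7067
(1,0): Delta=-1.0000 Bond=121.8317
(1,1): Delta=-0.6332 Bond=84.8579
V0=18.5631

Since d<R<u, set p* = (R−d)/(u−d) = 0.5714; price each node as the discounted p*-expectation of its children.
Terminal payoffs: V(2,0)=46.4650, V(2,1)=21.2370, V(2,2)=0.0000
(1,0): S=90.1000. Δ = (V_up−V_dn)/(S_up−S_dn) = (21.2370−46.4650)/(101.8130−76.5850) = -1.0000. V = [p*·21.2370 + (1−p*)·46.4650]/1.01 = 31.7317. B = V − Δ·S = 121.8317.
(1,1): S=119.7800. Δ = (V_up−V_dn)/(S_up−S_dn) = (0.0000−21.2370)/(135.3514−101.8130) = -0.6332. V = [p*·0.0000 + (1−p*)·21.2370]/1.01 = 9.0115. B = V − Δ·S = 84.8579.
(0,0): S=106.0000. Δ = (V_up−V_dn)/(S_up−S_dn) = (9.0115−31.7317)/(119.7800−90.1000) = -0.7655. V = [p*·9.0115 + (1−p*)·31.7317]/1.01 = 18.5631. B = V − Δ·S = 99.7067.
Each (Δ,B) replicates both successor values, so the strategy is self-financing and V0 is arbitrage-free.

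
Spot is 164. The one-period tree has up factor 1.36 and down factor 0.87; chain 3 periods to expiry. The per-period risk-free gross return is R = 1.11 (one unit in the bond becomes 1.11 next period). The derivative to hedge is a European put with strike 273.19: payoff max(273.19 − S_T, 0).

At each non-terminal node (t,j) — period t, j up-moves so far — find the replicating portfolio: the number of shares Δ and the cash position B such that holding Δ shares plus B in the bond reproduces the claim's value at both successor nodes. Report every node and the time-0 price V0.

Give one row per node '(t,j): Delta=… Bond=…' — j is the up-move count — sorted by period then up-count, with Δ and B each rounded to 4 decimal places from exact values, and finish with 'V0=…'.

The replicating-portfolio and risk-neutral prices coincide; use p* = (1.11−0.87)/(1.36−0.87) = 0.4898 for the latter.
Payoff layer (t=3): V(3,0)=165.1955, V(3,1)=104.3710, V(3,2)=9.2891, V(3,3)=0.0000
Node (2,0) S=124.1316: V=(p*·104.3710+(1−p*)·165.1955)/1.11=121.9855; Δ=(104.3710−165.1955)/(168.8190−107.9945)=-1.0000; B=V−Δ·S=246.1171
Node (2,1) S=194.0448: V=(p*·9.2891+(1−p*)·104.3710)/1.11=52.0723; Δ=(9.2891−104.3710)/(263.9009−168.8190)=-1.0000; B=V−Δ·S=246.1171
Node (2,2) S=303.3344: V=(p*·0.0000+(1−p*)·9.2891)/1.11=4.2697; Δ=(0.0000−9.2891)/(412.5348−263.9009)=-0.0625; B=V−Δ·S=23.2269
Node (1,0) S=142.6800: V=(p*·52.0723+(1−p*)·121.9855)/1.11=79.0471; Δ=(52.0723−121.9855)/(194.0448−124.1316)=-1.0000; B=V−Δ·S=221.7271
Node (1,1) S=223.0400: V=(p*·4.2697+(1−p*)·52.0723)/1.11=25.8187; Δ=(4.2697−52.0723)/(303.3344−194.0448)=-0.4374; B=V−Δ·S=123.3752
Node (0,0) S=164.0000: V=(p*·25.8187+(1−p*)·79.0471)/1.11=47.7262; Δ=(25.8187−79.0471)/(223.0400−142.6800)=-0.6624; B=V−Δ·S=156.3556
The time-0 hedge costs 47.7262, which is the no-arbitrage price.

(0,0): Delta=-0.6624 Bond=156.3556
(1,0): Delta=-1.0000 Bond=221.7271
(1,1): Delta=-0.4374 Bond=123.3752
(2,0): Delta=-1.0000 Bond=246.1171
(2,1): Delta=-1.0000 Bond=246.1171
(2,2): Delta=-0.0625 Bond=23.2269
V0=47.7262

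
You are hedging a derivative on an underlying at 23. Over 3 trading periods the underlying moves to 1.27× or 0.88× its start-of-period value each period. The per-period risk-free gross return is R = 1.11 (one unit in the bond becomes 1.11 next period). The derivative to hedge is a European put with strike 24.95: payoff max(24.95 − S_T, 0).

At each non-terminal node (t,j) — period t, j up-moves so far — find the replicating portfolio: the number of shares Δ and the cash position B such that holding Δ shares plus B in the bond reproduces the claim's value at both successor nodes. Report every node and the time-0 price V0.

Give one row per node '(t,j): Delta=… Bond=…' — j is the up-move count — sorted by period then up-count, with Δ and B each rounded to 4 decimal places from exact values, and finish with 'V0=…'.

(0,0): Delta=-0.2078 Bond=5.7548
(1,0): Delta=-0.4821 Bond=11.9391
(1,1): Delta=-0.0756 Bond=2.5262
(2,0): Delta=-1.0000 Bond=22.4775
(2,1): Delta=-0.2324 Bond=6.8349
(2,2): Delta=0.0000 Bond=0.0000
V0=0.9756

Under the risk-neutral measure, an up-move has probability p* = (R−d)/(u−d) = 0.5897 and values discount at R = 1.11.
Terminal values V(3,·): V(3,0)=9.2761, V(3,1)=2.3298, V(3,2)=0.0000, V(3,3)=0.0000
  t=2,j=0: stock 17.8112 → up 22.6202 (V=2.3298), down 15.6739 (V=9.2761). Price 4.6663; hedge Δ=-1.0000, bond B=22.4775.
  t=2,j=1: stock 25.7048 → up 32.6451 (V=0.0000), down 22.6202 (V=2.3298). Price 0.8611; hedge Δ=-0.2324, bond B=6.8349.
  t=2,j=2: stock 37.0967 → up 47.1128 (V=0.0000), down 32.6451 (V=0.0000). Price 0.0000; hedge Δ=0.0000, bond B=0.0000.
  t=1,j=0: stock 20.2400 → up 25.7048 (V=0.8611), down 17.8112 (V=4.6663). Price 2.1822; hedge Δ=-0.4821, bond B=11.9391.
  t=1,j=1: stock 29.2100 → up 37.0967 (V=0.0000), down 25.7048 (V=0.8611). Price 0.3183; hedge Δ=-0.0756, bond B=2.5262.
  t=0,j=0: stock 23.0000 → up 29.2100 (V=0.3183), down 20.2400 (V=2.1822). Price 0.9756; hedge Δ=-0.2078, bond B=5.7548.
Check: Δ(0,0)·S0 + B(0,0) = 0.9756 = V0.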